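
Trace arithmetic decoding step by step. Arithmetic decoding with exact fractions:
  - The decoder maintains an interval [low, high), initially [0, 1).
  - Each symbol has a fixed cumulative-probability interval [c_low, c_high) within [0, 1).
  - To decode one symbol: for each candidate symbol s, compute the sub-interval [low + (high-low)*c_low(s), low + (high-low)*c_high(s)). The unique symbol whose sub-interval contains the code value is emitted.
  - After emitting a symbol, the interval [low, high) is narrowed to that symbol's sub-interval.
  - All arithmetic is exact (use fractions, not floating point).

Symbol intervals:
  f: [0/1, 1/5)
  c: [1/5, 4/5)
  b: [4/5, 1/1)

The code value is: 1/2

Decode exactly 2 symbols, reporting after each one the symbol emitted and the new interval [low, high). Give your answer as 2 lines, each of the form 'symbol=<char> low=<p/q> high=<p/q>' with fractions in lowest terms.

Answer: symbol=c low=1/5 high=4/5
symbol=c low=8/25 high=17/25

Derivation:
Step 1: interval [0/1, 1/1), width = 1/1 - 0/1 = 1/1
  'f': [0/1 + 1/1*0/1, 0/1 + 1/1*1/5) = [0/1, 1/5)
  'c': [0/1 + 1/1*1/5, 0/1 + 1/1*4/5) = [1/5, 4/5) <- contains code 1/2
  'b': [0/1 + 1/1*4/5, 0/1 + 1/1*1/1) = [4/5, 1/1)
  emit 'c', narrow to [1/5, 4/5)
Step 2: interval [1/5, 4/5), width = 4/5 - 1/5 = 3/5
  'f': [1/5 + 3/5*0/1, 1/5 + 3/5*1/5) = [1/5, 8/25)
  'c': [1/5 + 3/5*1/5, 1/5 + 3/5*4/5) = [8/25, 17/25) <- contains code 1/2
  'b': [1/5 + 3/5*4/5, 1/5 + 3/5*1/1) = [17/25, 4/5)
  emit 'c', narrow to [8/25, 17/25)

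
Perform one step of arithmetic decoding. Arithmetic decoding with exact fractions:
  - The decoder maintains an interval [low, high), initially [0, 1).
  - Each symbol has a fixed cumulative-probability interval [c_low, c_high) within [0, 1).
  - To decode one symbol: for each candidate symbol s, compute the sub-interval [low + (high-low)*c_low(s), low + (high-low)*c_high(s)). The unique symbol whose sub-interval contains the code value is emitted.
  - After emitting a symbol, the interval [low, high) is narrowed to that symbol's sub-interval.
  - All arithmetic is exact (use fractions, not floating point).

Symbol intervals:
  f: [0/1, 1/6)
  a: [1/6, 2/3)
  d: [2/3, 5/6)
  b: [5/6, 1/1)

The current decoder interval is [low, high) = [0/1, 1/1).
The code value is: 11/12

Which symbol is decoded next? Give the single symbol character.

Answer: b

Derivation:
Interval width = high − low = 1/1 − 0/1 = 1/1
Scaled code = (code − low) / width = (11/12 − 0/1) / 1/1 = 11/12
  f: [0/1, 1/6) 
  a: [1/6, 2/3) 
  d: [2/3, 5/6) 
  b: [5/6, 1/1) ← scaled code falls here ✓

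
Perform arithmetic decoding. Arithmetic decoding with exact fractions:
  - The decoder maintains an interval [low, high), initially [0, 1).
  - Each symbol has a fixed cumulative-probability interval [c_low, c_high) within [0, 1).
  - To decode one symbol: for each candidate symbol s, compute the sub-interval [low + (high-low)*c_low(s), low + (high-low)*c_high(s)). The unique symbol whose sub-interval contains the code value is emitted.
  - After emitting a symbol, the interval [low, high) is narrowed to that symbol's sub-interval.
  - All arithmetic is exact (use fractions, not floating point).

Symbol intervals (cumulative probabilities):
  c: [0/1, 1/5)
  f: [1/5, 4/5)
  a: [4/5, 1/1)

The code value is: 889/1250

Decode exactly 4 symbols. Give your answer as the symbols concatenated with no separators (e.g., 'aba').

Answer: fafc

Derivation:
Step 1: interval [0/1, 1/1), width = 1/1 - 0/1 = 1/1
  'c': [0/1 + 1/1*0/1, 0/1 + 1/1*1/5) = [0/1, 1/5)
  'f': [0/1 + 1/1*1/5, 0/1 + 1/1*4/5) = [1/5, 4/5) <- contains code 889/1250
  'a': [0/1 + 1/1*4/5, 0/1 + 1/1*1/1) = [4/5, 1/1)
  emit 'f', narrow to [1/5, 4/5)
Step 2: interval [1/5, 4/5), width = 4/5 - 1/5 = 3/5
  'c': [1/5 + 3/5*0/1, 1/5 + 3/5*1/5) = [1/5, 8/25)
  'f': [1/5 + 3/5*1/5, 1/5 + 3/5*4/5) = [8/25, 17/25)
  'a': [1/5 + 3/5*4/5, 1/5 + 3/5*1/1) = [17/25, 4/5) <- contains code 889/1250
  emit 'a', narrow to [17/25, 4/5)
Step 3: interval [17/25, 4/5), width = 4/5 - 17/25 = 3/25
  'c': [17/25 + 3/25*0/1, 17/25 + 3/25*1/5) = [17/25, 88/125)
  'f': [17/25 + 3/25*1/5, 17/25 + 3/25*4/5) = [88/125, 97/125) <- contains code 889/1250
  'a': [17/25 + 3/25*4/5, 17/25 + 3/25*1/1) = [97/125, 4/5)
  emit 'f', narrow to [88/125, 97/125)
Step 4: interval [88/125, 97/125), width = 97/125 - 88/125 = 9/125
  'c': [88/125 + 9/125*0/1, 88/125 + 9/125*1/5) = [88/125, 449/625) <- contains code 889/1250
  'f': [88/125 + 9/125*1/5, 88/125 + 9/125*4/5) = [449/625, 476/625)
  'a': [88/125 + 9/125*4/5, 88/125 + 9/125*1/1) = [476/625, 97/125)
  emit 'c', narrow to [88/125, 449/625)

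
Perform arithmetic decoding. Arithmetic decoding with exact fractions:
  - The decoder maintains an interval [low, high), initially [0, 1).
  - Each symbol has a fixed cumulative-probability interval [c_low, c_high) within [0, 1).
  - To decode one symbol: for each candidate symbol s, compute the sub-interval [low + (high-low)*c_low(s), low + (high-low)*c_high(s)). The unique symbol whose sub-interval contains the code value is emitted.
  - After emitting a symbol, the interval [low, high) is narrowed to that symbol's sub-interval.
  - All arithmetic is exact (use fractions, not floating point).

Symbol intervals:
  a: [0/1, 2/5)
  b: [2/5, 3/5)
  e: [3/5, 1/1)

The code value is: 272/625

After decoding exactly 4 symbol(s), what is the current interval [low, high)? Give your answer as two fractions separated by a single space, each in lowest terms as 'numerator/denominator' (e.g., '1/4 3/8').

Answer: 54/125 274/625

Derivation:
Step 1: interval [0/1, 1/1), width = 1/1 - 0/1 = 1/1
  'a': [0/1 + 1/1*0/1, 0/1 + 1/1*2/5) = [0/1, 2/5)
  'b': [0/1 + 1/1*2/5, 0/1 + 1/1*3/5) = [2/5, 3/5) <- contains code 272/625
  'e': [0/1 + 1/1*3/5, 0/1 + 1/1*1/1) = [3/5, 1/1)
  emit 'b', narrow to [2/5, 3/5)
Step 2: interval [2/5, 3/5), width = 3/5 - 2/5 = 1/5
  'a': [2/5 + 1/5*0/1, 2/5 + 1/5*2/5) = [2/5, 12/25) <- contains code 272/625
  'b': [2/5 + 1/5*2/5, 2/5 + 1/5*3/5) = [12/25, 13/25)
  'e': [2/5 + 1/5*3/5, 2/5 + 1/5*1/1) = [13/25, 3/5)
  emit 'a', narrow to [2/5, 12/25)
Step 3: interval [2/5, 12/25), width = 12/25 - 2/5 = 2/25
  'a': [2/5 + 2/25*0/1, 2/5 + 2/25*2/5) = [2/5, 54/125)
  'b': [2/5 + 2/25*2/5, 2/5 + 2/25*3/5) = [54/125, 56/125) <- contains code 272/625
  'e': [2/5 + 2/25*3/5, 2/5 + 2/25*1/1) = [56/125, 12/25)
  emit 'b', narrow to [54/125, 56/125)
Step 4: interval [54/125, 56/125), width = 56/125 - 54/125 = 2/125
  'a': [54/125 + 2/125*0/1, 54/125 + 2/125*2/5) = [54/125, 274/625) <- contains code 272/625
  'b': [54/125 + 2/125*2/5, 54/125 + 2/125*3/5) = [274/625, 276/625)
  'e': [54/125 + 2/125*3/5, 54/125 + 2/125*1/1) = [276/625, 56/125)
  emit 'a', narrow to [54/125, 274/625)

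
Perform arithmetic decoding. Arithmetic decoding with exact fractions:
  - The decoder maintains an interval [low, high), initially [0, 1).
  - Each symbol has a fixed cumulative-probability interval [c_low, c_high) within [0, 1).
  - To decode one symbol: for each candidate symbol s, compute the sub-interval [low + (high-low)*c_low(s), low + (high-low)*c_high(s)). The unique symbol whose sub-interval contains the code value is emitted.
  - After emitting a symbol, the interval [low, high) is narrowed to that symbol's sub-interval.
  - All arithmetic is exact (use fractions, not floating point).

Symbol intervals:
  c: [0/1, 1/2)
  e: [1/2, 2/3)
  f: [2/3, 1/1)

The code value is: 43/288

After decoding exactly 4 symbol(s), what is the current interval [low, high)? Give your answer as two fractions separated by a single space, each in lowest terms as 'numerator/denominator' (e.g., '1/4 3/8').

Step 1: interval [0/1, 1/1), width = 1/1 - 0/1 = 1/1
  'c': [0/1 + 1/1*0/1, 0/1 + 1/1*1/2) = [0/1, 1/2) <- contains code 43/288
  'e': [0/1 + 1/1*1/2, 0/1 + 1/1*2/3) = [1/2, 2/3)
  'f': [0/1 + 1/1*2/3, 0/1 + 1/1*1/1) = [2/3, 1/1)
  emit 'c', narrow to [0/1, 1/2)
Step 2: interval [0/1, 1/2), width = 1/2 - 0/1 = 1/2
  'c': [0/1 + 1/2*0/1, 0/1 + 1/2*1/2) = [0/1, 1/4) <- contains code 43/288
  'e': [0/1 + 1/2*1/2, 0/1 + 1/2*2/3) = [1/4, 1/3)
  'f': [0/1 + 1/2*2/3, 0/1 + 1/2*1/1) = [1/3, 1/2)
  emit 'c', narrow to [0/1, 1/4)
Step 3: interval [0/1, 1/4), width = 1/4 - 0/1 = 1/4
  'c': [0/1 + 1/4*0/1, 0/1 + 1/4*1/2) = [0/1, 1/8)
  'e': [0/1 + 1/4*1/2, 0/1 + 1/4*2/3) = [1/8, 1/6) <- contains code 43/288
  'f': [0/1 + 1/4*2/3, 0/1 + 1/4*1/1) = [1/6, 1/4)
  emit 'e', narrow to [1/8, 1/6)
Step 4: interval [1/8, 1/6), width = 1/6 - 1/8 = 1/24
  'c': [1/8 + 1/24*0/1, 1/8 + 1/24*1/2) = [1/8, 7/48)
  'e': [1/8 + 1/24*1/2, 1/8 + 1/24*2/3) = [7/48, 11/72) <- contains code 43/288
  'f': [1/8 + 1/24*2/3, 1/8 + 1/24*1/1) = [11/72, 1/6)
  emit 'e', narrow to [7/48, 11/72)

Answer: 7/48 11/72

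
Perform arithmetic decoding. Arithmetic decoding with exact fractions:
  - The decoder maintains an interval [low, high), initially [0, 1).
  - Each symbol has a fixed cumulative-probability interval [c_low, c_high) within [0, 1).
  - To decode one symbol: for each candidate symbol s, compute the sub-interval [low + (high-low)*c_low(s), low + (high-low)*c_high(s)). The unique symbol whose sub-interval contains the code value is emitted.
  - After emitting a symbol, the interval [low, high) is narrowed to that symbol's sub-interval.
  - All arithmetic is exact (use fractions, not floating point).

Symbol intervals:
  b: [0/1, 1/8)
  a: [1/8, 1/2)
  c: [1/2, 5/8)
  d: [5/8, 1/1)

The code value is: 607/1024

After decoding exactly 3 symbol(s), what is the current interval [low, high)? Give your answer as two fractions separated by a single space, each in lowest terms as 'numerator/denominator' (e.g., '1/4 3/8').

Answer: 299/512 77/128

Derivation:
Step 1: interval [0/1, 1/1), width = 1/1 - 0/1 = 1/1
  'b': [0/1 + 1/1*0/1, 0/1 + 1/1*1/8) = [0/1, 1/8)
  'a': [0/1 + 1/1*1/8, 0/1 + 1/1*1/2) = [1/8, 1/2)
  'c': [0/1 + 1/1*1/2, 0/1 + 1/1*5/8) = [1/2, 5/8) <- contains code 607/1024
  'd': [0/1 + 1/1*5/8, 0/1 + 1/1*1/1) = [5/8, 1/1)
  emit 'c', narrow to [1/2, 5/8)
Step 2: interval [1/2, 5/8), width = 5/8 - 1/2 = 1/8
  'b': [1/2 + 1/8*0/1, 1/2 + 1/8*1/8) = [1/2, 33/64)
  'a': [1/2 + 1/8*1/8, 1/2 + 1/8*1/2) = [33/64, 9/16)
  'c': [1/2 + 1/8*1/2, 1/2 + 1/8*5/8) = [9/16, 37/64)
  'd': [1/2 + 1/8*5/8, 1/2 + 1/8*1/1) = [37/64, 5/8) <- contains code 607/1024
  emit 'd', narrow to [37/64, 5/8)
Step 3: interval [37/64, 5/8), width = 5/8 - 37/64 = 3/64
  'b': [37/64 + 3/64*0/1, 37/64 + 3/64*1/8) = [37/64, 299/512)
  'a': [37/64 + 3/64*1/8, 37/64 + 3/64*1/2) = [299/512, 77/128) <- contains code 607/1024
  'c': [37/64 + 3/64*1/2, 37/64 + 3/64*5/8) = [77/128, 311/512)
  'd': [37/64 + 3/64*5/8, 37/64 + 3/64*1/1) = [311/512, 5/8)
  emit 'a', narrow to [299/512, 77/128)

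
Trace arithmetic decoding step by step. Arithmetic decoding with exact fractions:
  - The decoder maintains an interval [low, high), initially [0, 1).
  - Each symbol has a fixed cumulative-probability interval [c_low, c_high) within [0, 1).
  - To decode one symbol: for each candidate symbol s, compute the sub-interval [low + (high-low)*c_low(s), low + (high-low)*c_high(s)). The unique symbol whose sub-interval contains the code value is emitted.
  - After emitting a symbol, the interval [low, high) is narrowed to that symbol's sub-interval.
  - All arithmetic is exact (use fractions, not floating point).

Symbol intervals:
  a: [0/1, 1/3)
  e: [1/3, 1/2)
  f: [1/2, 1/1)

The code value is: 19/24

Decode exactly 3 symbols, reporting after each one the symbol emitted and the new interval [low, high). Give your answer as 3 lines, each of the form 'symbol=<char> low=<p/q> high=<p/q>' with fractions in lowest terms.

Answer: symbol=f low=1/2 high=1/1
symbol=f low=3/4 high=1/1
symbol=a low=3/4 high=5/6

Derivation:
Step 1: interval [0/1, 1/1), width = 1/1 - 0/1 = 1/1
  'a': [0/1 + 1/1*0/1, 0/1 + 1/1*1/3) = [0/1, 1/3)
  'e': [0/1 + 1/1*1/3, 0/1 + 1/1*1/2) = [1/3, 1/2)
  'f': [0/1 + 1/1*1/2, 0/1 + 1/1*1/1) = [1/2, 1/1) <- contains code 19/24
  emit 'f', narrow to [1/2, 1/1)
Step 2: interval [1/2, 1/1), width = 1/1 - 1/2 = 1/2
  'a': [1/2 + 1/2*0/1, 1/2 + 1/2*1/3) = [1/2, 2/3)
  'e': [1/2 + 1/2*1/3, 1/2 + 1/2*1/2) = [2/3, 3/4)
  'f': [1/2 + 1/2*1/2, 1/2 + 1/2*1/1) = [3/4, 1/1) <- contains code 19/24
  emit 'f', narrow to [3/4, 1/1)
Step 3: interval [3/4, 1/1), width = 1/1 - 3/4 = 1/4
  'a': [3/4 + 1/4*0/1, 3/4 + 1/4*1/3) = [3/4, 5/6) <- contains code 19/24
  'e': [3/4 + 1/4*1/3, 3/4 + 1/4*1/2) = [5/6, 7/8)
  'f': [3/4 + 1/4*1/2, 3/4 + 1/4*1/1) = [7/8, 1/1)
  emit 'a', narrow to [3/4, 5/6)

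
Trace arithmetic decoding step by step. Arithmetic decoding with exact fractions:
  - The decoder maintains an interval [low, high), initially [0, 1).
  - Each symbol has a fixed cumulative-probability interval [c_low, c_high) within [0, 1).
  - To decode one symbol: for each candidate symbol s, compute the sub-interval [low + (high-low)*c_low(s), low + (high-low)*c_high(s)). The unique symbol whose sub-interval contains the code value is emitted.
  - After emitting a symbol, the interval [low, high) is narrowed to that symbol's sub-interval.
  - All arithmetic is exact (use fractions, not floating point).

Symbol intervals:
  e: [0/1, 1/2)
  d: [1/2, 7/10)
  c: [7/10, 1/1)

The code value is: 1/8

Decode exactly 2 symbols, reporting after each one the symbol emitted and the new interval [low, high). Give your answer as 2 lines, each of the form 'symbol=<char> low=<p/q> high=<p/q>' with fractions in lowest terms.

Answer: symbol=e low=0/1 high=1/2
symbol=e low=0/1 high=1/4

Derivation:
Step 1: interval [0/1, 1/1), width = 1/1 - 0/1 = 1/1
  'e': [0/1 + 1/1*0/1, 0/1 + 1/1*1/2) = [0/1, 1/2) <- contains code 1/8
  'd': [0/1 + 1/1*1/2, 0/1 + 1/1*7/10) = [1/2, 7/10)
  'c': [0/1 + 1/1*7/10, 0/1 + 1/1*1/1) = [7/10, 1/1)
  emit 'e', narrow to [0/1, 1/2)
Step 2: interval [0/1, 1/2), width = 1/2 - 0/1 = 1/2
  'e': [0/1 + 1/2*0/1, 0/1 + 1/2*1/2) = [0/1, 1/4) <- contains code 1/8
  'd': [0/1 + 1/2*1/2, 0/1 + 1/2*7/10) = [1/4, 7/20)
  'c': [0/1 + 1/2*7/10, 0/1 + 1/2*1/1) = [7/20, 1/2)
  emit 'e', narrow to [0/1, 1/4)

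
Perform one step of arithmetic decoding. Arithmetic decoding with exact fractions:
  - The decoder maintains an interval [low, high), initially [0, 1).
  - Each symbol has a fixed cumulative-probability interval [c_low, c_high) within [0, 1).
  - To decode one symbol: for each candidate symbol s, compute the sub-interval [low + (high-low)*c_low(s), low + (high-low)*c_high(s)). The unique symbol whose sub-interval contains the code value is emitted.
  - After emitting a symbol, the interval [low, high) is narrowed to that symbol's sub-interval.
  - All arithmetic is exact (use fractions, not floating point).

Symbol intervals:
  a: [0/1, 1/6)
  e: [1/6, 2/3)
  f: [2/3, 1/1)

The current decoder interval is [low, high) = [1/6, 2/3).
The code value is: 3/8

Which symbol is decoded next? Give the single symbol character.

Interval width = high − low = 2/3 − 1/6 = 1/2
Scaled code = (code − low) / width = (3/8 − 1/6) / 1/2 = 5/12
  a: [0/1, 1/6) 
  e: [1/6, 2/3) ← scaled code falls here ✓
  f: [2/3, 1/1) 

Answer: e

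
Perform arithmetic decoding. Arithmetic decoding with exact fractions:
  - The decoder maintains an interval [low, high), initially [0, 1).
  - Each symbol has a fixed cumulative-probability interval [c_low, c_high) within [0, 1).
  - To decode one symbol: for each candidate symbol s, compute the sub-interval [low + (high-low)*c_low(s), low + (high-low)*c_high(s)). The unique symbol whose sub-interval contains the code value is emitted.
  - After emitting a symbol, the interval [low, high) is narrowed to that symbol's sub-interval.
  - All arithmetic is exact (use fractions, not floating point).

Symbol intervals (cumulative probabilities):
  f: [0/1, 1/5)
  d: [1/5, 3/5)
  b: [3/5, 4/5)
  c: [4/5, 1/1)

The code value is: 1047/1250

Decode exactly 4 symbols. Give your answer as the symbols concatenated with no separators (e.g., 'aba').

Answer: cfcb

Derivation:
Step 1: interval [0/1, 1/1), width = 1/1 - 0/1 = 1/1
  'f': [0/1 + 1/1*0/1, 0/1 + 1/1*1/5) = [0/1, 1/5)
  'd': [0/1 + 1/1*1/5, 0/1 + 1/1*3/5) = [1/5, 3/5)
  'b': [0/1 + 1/1*3/5, 0/1 + 1/1*4/5) = [3/5, 4/5)
  'c': [0/1 + 1/1*4/5, 0/1 + 1/1*1/1) = [4/5, 1/1) <- contains code 1047/1250
  emit 'c', narrow to [4/5, 1/1)
Step 2: interval [4/5, 1/1), width = 1/1 - 4/5 = 1/5
  'f': [4/5 + 1/5*0/1, 4/5 + 1/5*1/5) = [4/5, 21/25) <- contains code 1047/1250
  'd': [4/5 + 1/5*1/5, 4/5 + 1/5*3/5) = [21/25, 23/25)
  'b': [4/5 + 1/5*3/5, 4/5 + 1/5*4/5) = [23/25, 24/25)
  'c': [4/5 + 1/5*4/5, 4/5 + 1/5*1/1) = [24/25, 1/1)
  emit 'f', narrow to [4/5, 21/25)
Step 3: interval [4/5, 21/25), width = 21/25 - 4/5 = 1/25
  'f': [4/5 + 1/25*0/1, 4/5 + 1/25*1/5) = [4/5, 101/125)
  'd': [4/5 + 1/25*1/5, 4/5 + 1/25*3/5) = [101/125, 103/125)
  'b': [4/5 + 1/25*3/5, 4/5 + 1/25*4/5) = [103/125, 104/125)
  'c': [4/5 + 1/25*4/5, 4/5 + 1/25*1/1) = [104/125, 21/25) <- contains code 1047/1250
  emit 'c', narrow to [104/125, 21/25)
Step 4: interval [104/125, 21/25), width = 21/25 - 104/125 = 1/125
  'f': [104/125 + 1/125*0/1, 104/125 + 1/125*1/5) = [104/125, 521/625)
  'd': [104/125 + 1/125*1/5, 104/125 + 1/125*3/5) = [521/625, 523/625)
  'b': [104/125 + 1/125*3/5, 104/125 + 1/125*4/5) = [523/625, 524/625) <- contains code 1047/1250
  'c': [104/125 + 1/125*4/5, 104/125 + 1/125*1/1) = [524/625, 21/25)
  emit 'b', narrow to [523/625, 524/625)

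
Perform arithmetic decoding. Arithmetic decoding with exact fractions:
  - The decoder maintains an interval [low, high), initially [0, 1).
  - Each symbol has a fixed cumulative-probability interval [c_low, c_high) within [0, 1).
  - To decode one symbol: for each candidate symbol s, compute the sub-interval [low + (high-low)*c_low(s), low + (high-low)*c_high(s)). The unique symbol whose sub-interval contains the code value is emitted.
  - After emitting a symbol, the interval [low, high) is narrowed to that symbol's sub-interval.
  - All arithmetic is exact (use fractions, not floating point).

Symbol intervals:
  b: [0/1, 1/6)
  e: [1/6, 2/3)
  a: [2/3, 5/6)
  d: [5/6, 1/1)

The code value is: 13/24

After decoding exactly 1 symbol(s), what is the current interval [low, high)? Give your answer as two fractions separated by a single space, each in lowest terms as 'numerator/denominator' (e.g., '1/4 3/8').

Answer: 1/6 2/3

Derivation:
Step 1: interval [0/1, 1/1), width = 1/1 - 0/1 = 1/1
  'b': [0/1 + 1/1*0/1, 0/1 + 1/1*1/6) = [0/1, 1/6)
  'e': [0/1 + 1/1*1/6, 0/1 + 1/1*2/3) = [1/6, 2/3) <- contains code 13/24
  'a': [0/1 + 1/1*2/3, 0/1 + 1/1*5/6) = [2/3, 5/6)
  'd': [0/1 + 1/1*5/6, 0/1 + 1/1*1/1) = [5/6, 1/1)
  emit 'e', narrow to [1/6, 2/3)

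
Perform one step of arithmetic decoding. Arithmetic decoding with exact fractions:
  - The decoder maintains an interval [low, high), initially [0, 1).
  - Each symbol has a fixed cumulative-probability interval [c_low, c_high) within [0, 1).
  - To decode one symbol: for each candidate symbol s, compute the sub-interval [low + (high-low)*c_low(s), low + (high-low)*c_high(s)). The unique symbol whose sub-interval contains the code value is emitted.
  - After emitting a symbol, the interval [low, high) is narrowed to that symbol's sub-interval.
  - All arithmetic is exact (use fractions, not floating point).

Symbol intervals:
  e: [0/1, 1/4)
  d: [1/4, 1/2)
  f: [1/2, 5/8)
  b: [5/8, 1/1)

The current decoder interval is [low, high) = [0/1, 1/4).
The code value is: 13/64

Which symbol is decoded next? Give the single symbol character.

Answer: b

Derivation:
Interval width = high − low = 1/4 − 0/1 = 1/4
Scaled code = (code − low) / width = (13/64 − 0/1) / 1/4 = 13/16
  e: [0/1, 1/4) 
  d: [1/4, 1/2) 
  f: [1/2, 5/8) 
  b: [5/8, 1/1) ← scaled code falls here ✓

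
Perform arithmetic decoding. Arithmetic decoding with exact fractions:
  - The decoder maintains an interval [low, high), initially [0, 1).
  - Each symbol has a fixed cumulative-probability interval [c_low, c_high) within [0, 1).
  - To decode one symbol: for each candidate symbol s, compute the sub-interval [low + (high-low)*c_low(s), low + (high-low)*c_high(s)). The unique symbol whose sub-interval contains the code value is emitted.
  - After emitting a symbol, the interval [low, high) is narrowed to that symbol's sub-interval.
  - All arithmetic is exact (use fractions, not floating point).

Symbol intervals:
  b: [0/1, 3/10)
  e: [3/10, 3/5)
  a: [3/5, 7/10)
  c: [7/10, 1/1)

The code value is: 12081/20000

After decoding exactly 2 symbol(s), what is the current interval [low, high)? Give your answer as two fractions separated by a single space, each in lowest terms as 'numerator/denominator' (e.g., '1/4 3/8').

Answer: 3/5 63/100

Derivation:
Step 1: interval [0/1, 1/1), width = 1/1 - 0/1 = 1/1
  'b': [0/1 + 1/1*0/1, 0/1 + 1/1*3/10) = [0/1, 3/10)
  'e': [0/1 + 1/1*3/10, 0/1 + 1/1*3/5) = [3/10, 3/5)
  'a': [0/1 + 1/1*3/5, 0/1 + 1/1*7/10) = [3/5, 7/10) <- contains code 12081/20000
  'c': [0/1 + 1/1*7/10, 0/1 + 1/1*1/1) = [7/10, 1/1)
  emit 'a', narrow to [3/5, 7/10)
Step 2: interval [3/5, 7/10), width = 7/10 - 3/5 = 1/10
  'b': [3/5 + 1/10*0/1, 3/5 + 1/10*3/10) = [3/5, 63/100) <- contains code 12081/20000
  'e': [3/5 + 1/10*3/10, 3/5 + 1/10*3/5) = [63/100, 33/50)
  'a': [3/5 + 1/10*3/5, 3/5 + 1/10*7/10) = [33/50, 67/100)
  'c': [3/5 + 1/10*7/10, 3/5 + 1/10*1/1) = [67/100, 7/10)
  emit 'b', narrow to [3/5, 63/100)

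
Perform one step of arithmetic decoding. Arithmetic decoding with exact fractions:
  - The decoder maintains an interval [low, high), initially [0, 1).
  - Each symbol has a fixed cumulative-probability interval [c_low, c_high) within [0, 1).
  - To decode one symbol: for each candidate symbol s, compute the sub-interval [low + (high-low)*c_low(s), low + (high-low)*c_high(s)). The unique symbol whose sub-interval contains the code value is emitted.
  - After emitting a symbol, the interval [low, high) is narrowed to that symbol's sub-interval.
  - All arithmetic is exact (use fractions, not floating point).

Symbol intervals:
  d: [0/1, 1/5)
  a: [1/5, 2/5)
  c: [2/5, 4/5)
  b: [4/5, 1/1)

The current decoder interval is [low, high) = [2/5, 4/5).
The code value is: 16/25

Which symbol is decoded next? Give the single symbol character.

Answer: c

Derivation:
Interval width = high − low = 4/5 − 2/5 = 2/5
Scaled code = (code − low) / width = (16/25 − 2/5) / 2/5 = 3/5
  d: [0/1, 1/5) 
  a: [1/5, 2/5) 
  c: [2/5, 4/5) ← scaled code falls here ✓
  b: [4/5, 1/1) 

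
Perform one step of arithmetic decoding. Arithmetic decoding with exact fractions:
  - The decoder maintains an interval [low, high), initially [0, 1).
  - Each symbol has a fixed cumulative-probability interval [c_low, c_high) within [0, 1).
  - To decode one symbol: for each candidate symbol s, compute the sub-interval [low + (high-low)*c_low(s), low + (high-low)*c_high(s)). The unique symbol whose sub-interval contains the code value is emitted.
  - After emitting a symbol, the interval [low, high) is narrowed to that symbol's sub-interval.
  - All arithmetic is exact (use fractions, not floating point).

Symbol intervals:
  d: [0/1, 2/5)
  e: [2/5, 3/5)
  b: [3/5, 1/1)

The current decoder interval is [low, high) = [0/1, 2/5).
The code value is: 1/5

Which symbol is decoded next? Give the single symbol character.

Interval width = high − low = 2/5 − 0/1 = 2/5
Scaled code = (code − low) / width = (1/5 − 0/1) / 2/5 = 1/2
  d: [0/1, 2/5) 
  e: [2/5, 3/5) ← scaled code falls here ✓
  b: [3/5, 1/1) 

Answer: e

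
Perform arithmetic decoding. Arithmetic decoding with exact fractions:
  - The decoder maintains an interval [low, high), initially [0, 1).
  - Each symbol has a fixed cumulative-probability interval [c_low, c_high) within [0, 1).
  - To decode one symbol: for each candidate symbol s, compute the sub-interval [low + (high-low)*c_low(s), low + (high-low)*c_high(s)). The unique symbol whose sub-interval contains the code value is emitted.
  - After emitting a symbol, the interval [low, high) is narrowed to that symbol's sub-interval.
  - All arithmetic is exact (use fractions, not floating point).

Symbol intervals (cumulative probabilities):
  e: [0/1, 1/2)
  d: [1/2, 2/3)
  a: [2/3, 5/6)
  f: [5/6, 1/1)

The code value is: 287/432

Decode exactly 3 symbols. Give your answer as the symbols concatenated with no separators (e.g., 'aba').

Answer: dff

Derivation:
Step 1: interval [0/1, 1/1), width = 1/1 - 0/1 = 1/1
  'e': [0/1 + 1/1*0/1, 0/1 + 1/1*1/2) = [0/1, 1/2)
  'd': [0/1 + 1/1*1/2, 0/1 + 1/1*2/3) = [1/2, 2/3) <- contains code 287/432
  'a': [0/1 + 1/1*2/3, 0/1 + 1/1*5/6) = [2/3, 5/6)
  'f': [0/1 + 1/1*5/6, 0/1 + 1/1*1/1) = [5/6, 1/1)
  emit 'd', narrow to [1/2, 2/3)
Step 2: interval [1/2, 2/3), width = 2/3 - 1/2 = 1/6
  'e': [1/2 + 1/6*0/1, 1/2 + 1/6*1/2) = [1/2, 7/12)
  'd': [1/2 + 1/6*1/2, 1/2 + 1/6*2/3) = [7/12, 11/18)
  'a': [1/2 + 1/6*2/3, 1/2 + 1/6*5/6) = [11/18, 23/36)
  'f': [1/2 + 1/6*5/6, 1/2 + 1/6*1/1) = [23/36, 2/3) <- contains code 287/432
  emit 'f', narrow to [23/36, 2/3)
Step 3: interval [23/36, 2/3), width = 2/3 - 23/36 = 1/36
  'e': [23/36 + 1/36*0/1, 23/36 + 1/36*1/2) = [23/36, 47/72)
  'd': [23/36 + 1/36*1/2, 23/36 + 1/36*2/3) = [47/72, 71/108)
  'a': [23/36 + 1/36*2/3, 23/36 + 1/36*5/6) = [71/108, 143/216)
  'f': [23/36 + 1/36*5/6, 23/36 + 1/36*1/1) = [143/216, 2/3) <- contains code 287/432
  emit 'f', narrow to [143/216, 2/3)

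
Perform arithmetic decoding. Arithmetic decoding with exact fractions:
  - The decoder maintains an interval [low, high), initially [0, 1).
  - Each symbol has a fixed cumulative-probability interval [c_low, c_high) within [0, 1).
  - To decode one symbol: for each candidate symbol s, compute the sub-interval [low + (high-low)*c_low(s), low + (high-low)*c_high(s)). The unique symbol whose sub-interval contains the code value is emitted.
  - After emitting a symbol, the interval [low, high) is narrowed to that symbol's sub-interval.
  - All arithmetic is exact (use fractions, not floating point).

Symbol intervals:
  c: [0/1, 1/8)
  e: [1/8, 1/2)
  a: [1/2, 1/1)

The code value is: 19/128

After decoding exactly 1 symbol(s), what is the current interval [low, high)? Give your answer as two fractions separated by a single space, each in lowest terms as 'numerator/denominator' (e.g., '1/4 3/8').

Answer: 1/8 1/2

Derivation:
Step 1: interval [0/1, 1/1), width = 1/1 - 0/1 = 1/1
  'c': [0/1 + 1/1*0/1, 0/1 + 1/1*1/8) = [0/1, 1/8)
  'e': [0/1 + 1/1*1/8, 0/1 + 1/1*1/2) = [1/8, 1/2) <- contains code 19/128
  'a': [0/1 + 1/1*1/2, 0/1 + 1/1*1/1) = [1/2, 1/1)
  emit 'e', narrow to [1/8, 1/2)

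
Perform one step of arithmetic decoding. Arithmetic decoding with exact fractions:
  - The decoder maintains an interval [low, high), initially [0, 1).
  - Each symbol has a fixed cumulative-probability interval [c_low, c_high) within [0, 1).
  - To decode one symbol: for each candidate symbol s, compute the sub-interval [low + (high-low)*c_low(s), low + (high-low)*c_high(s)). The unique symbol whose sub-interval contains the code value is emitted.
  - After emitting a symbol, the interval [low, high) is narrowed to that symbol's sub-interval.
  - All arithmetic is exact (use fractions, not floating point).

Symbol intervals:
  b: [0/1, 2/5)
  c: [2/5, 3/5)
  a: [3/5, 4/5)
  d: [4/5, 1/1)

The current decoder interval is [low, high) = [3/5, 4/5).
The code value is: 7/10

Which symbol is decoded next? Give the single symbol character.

Answer: c

Derivation:
Interval width = high − low = 4/5 − 3/5 = 1/5
Scaled code = (code − low) / width = (7/10 − 3/5) / 1/5 = 1/2
  b: [0/1, 2/5) 
  c: [2/5, 3/5) ← scaled code falls here ✓
  a: [3/5, 4/5) 
  d: [4/5, 1/1) 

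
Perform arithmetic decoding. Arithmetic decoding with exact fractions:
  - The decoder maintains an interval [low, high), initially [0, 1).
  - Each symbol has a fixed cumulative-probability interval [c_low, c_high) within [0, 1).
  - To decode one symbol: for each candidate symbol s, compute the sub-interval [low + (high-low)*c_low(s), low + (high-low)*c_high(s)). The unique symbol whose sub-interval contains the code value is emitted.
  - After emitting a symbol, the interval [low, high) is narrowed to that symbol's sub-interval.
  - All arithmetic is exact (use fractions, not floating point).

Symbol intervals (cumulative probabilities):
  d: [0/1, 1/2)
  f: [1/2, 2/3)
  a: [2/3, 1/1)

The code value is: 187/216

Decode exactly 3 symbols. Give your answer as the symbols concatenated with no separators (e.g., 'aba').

Step 1: interval [0/1, 1/1), width = 1/1 - 0/1 = 1/1
  'd': [0/1 + 1/1*0/1, 0/1 + 1/1*1/2) = [0/1, 1/2)
  'f': [0/1 + 1/1*1/2, 0/1 + 1/1*2/3) = [1/2, 2/3)
  'a': [0/1 + 1/1*2/3, 0/1 + 1/1*1/1) = [2/3, 1/1) <- contains code 187/216
  emit 'a', narrow to [2/3, 1/1)
Step 2: interval [2/3, 1/1), width = 1/1 - 2/3 = 1/3
  'd': [2/3 + 1/3*0/1, 2/3 + 1/3*1/2) = [2/3, 5/6)
  'f': [2/3 + 1/3*1/2, 2/3 + 1/3*2/3) = [5/6, 8/9) <- contains code 187/216
  'a': [2/3 + 1/3*2/3, 2/3 + 1/3*1/1) = [8/9, 1/1)
  emit 'f', narrow to [5/6, 8/9)
Step 3: interval [5/6, 8/9), width = 8/9 - 5/6 = 1/18
  'd': [5/6 + 1/18*0/1, 5/6 + 1/18*1/2) = [5/6, 31/36)
  'f': [5/6 + 1/18*1/2, 5/6 + 1/18*2/3) = [31/36, 47/54) <- contains code 187/216
  'a': [5/6 + 1/18*2/3, 5/6 + 1/18*1/1) = [47/54, 8/9)
  emit 'f', narrow to [31/36, 47/54)

Answer: aff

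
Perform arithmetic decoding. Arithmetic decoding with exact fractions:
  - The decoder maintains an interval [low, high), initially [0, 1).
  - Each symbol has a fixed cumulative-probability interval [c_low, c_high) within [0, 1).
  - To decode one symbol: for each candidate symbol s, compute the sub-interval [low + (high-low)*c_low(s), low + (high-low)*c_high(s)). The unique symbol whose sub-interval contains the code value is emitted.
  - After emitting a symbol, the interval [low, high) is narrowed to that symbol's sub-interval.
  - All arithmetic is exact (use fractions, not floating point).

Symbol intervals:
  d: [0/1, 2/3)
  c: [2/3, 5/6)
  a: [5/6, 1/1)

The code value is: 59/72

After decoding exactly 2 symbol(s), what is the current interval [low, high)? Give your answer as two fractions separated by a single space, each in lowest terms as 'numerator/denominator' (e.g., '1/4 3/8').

Step 1: interval [0/1, 1/1), width = 1/1 - 0/1 = 1/1
  'd': [0/1 + 1/1*0/1, 0/1 + 1/1*2/3) = [0/1, 2/3)
  'c': [0/1 + 1/1*2/3, 0/1 + 1/1*5/6) = [2/3, 5/6) <- contains code 59/72
  'a': [0/1 + 1/1*5/6, 0/1 + 1/1*1/1) = [5/6, 1/1)
  emit 'c', narrow to [2/3, 5/6)
Step 2: interval [2/3, 5/6), width = 5/6 - 2/3 = 1/6
  'd': [2/3 + 1/6*0/1, 2/3 + 1/6*2/3) = [2/3, 7/9)
  'c': [2/3 + 1/6*2/3, 2/3 + 1/6*5/6) = [7/9, 29/36)
  'a': [2/3 + 1/6*5/6, 2/3 + 1/6*1/1) = [29/36, 5/6) <- contains code 59/72
  emit 'a', narrow to [29/36, 5/6)

Answer: 29/36 5/6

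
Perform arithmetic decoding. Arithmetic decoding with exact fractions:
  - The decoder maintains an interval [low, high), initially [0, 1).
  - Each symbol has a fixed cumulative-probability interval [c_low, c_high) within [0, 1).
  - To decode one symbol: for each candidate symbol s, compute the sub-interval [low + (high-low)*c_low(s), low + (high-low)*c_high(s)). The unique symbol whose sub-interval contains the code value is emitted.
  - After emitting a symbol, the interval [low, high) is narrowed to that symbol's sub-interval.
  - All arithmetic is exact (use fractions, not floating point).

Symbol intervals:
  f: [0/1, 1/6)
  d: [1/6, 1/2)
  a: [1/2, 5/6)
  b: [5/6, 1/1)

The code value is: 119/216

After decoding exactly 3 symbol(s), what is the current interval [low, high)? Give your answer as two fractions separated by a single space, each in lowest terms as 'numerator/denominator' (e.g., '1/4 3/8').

Answer: 59/108 5/9

Derivation:
Step 1: interval [0/1, 1/1), width = 1/1 - 0/1 = 1/1
  'f': [0/1 + 1/1*0/1, 0/1 + 1/1*1/6) = [0/1, 1/6)
  'd': [0/1 + 1/1*1/6, 0/1 + 1/1*1/2) = [1/6, 1/2)
  'a': [0/1 + 1/1*1/2, 0/1 + 1/1*5/6) = [1/2, 5/6) <- contains code 119/216
  'b': [0/1 + 1/1*5/6, 0/1 + 1/1*1/1) = [5/6, 1/1)
  emit 'a', narrow to [1/2, 5/6)
Step 2: interval [1/2, 5/6), width = 5/6 - 1/2 = 1/3
  'f': [1/2 + 1/3*0/1, 1/2 + 1/3*1/6) = [1/2, 5/9) <- contains code 119/216
  'd': [1/2 + 1/3*1/6, 1/2 + 1/3*1/2) = [5/9, 2/3)
  'a': [1/2 + 1/3*1/2, 1/2 + 1/3*5/6) = [2/3, 7/9)
  'b': [1/2 + 1/3*5/6, 1/2 + 1/3*1/1) = [7/9, 5/6)
  emit 'f', narrow to [1/2, 5/9)
Step 3: interval [1/2, 5/9), width = 5/9 - 1/2 = 1/18
  'f': [1/2 + 1/18*0/1, 1/2 + 1/18*1/6) = [1/2, 55/108)
  'd': [1/2 + 1/18*1/6, 1/2 + 1/18*1/2) = [55/108, 19/36)
  'a': [1/2 + 1/18*1/2, 1/2 + 1/18*5/6) = [19/36, 59/108)
  'b': [1/2 + 1/18*5/6, 1/2 + 1/18*1/1) = [59/108, 5/9) <- contains code 119/216
  emit 'b', narrow to [59/108, 5/9)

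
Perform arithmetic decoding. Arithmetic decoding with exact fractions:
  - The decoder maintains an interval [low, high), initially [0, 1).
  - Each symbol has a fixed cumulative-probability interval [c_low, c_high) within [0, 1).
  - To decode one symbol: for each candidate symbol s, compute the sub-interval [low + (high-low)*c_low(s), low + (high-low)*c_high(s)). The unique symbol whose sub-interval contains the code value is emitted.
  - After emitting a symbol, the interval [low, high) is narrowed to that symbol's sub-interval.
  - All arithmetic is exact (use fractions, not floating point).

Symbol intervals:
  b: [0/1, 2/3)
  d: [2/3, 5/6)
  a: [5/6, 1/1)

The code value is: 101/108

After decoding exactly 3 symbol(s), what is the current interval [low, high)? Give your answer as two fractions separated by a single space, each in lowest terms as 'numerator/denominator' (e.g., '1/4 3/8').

Answer: 25/27 17/18

Derivation:
Step 1: interval [0/1, 1/1), width = 1/1 - 0/1 = 1/1
  'b': [0/1 + 1/1*0/1, 0/1 + 1/1*2/3) = [0/1, 2/3)
  'd': [0/1 + 1/1*2/3, 0/1 + 1/1*5/6) = [2/3, 5/6)
  'a': [0/1 + 1/1*5/6, 0/1 + 1/1*1/1) = [5/6, 1/1) <- contains code 101/108
  emit 'a', narrow to [5/6, 1/1)
Step 2: interval [5/6, 1/1), width = 1/1 - 5/6 = 1/6
  'b': [5/6 + 1/6*0/1, 5/6 + 1/6*2/3) = [5/6, 17/18) <- contains code 101/108
  'd': [5/6 + 1/6*2/3, 5/6 + 1/6*5/6) = [17/18, 35/36)
  'a': [5/6 + 1/6*5/6, 5/6 + 1/6*1/1) = [35/36, 1/1)
  emit 'b', narrow to [5/6, 17/18)
Step 3: interval [5/6, 17/18), width = 17/18 - 5/6 = 1/9
  'b': [5/6 + 1/9*0/1, 5/6 + 1/9*2/3) = [5/6, 49/54)
  'd': [5/6 + 1/9*2/3, 5/6 + 1/9*5/6) = [49/54, 25/27)
  'a': [5/6 + 1/9*5/6, 5/6 + 1/9*1/1) = [25/27, 17/18) <- contains code 101/108
  emit 'a', narrow to [25/27, 17/18)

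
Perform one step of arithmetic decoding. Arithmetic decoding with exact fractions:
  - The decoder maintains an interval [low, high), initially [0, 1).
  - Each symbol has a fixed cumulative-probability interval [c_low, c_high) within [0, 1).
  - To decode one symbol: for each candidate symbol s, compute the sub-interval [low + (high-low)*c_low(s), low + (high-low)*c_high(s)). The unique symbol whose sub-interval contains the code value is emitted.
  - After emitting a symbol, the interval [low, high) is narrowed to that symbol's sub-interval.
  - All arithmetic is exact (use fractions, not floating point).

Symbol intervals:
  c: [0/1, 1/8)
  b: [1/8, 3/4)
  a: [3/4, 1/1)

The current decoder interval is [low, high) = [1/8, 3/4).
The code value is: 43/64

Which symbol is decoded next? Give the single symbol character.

Interval width = high − low = 3/4 − 1/8 = 5/8
Scaled code = (code − low) / width = (43/64 − 1/8) / 5/8 = 7/8
  c: [0/1, 1/8) 
  b: [1/8, 3/4) 
  a: [3/4, 1/1) ← scaled code falls here ✓

Answer: a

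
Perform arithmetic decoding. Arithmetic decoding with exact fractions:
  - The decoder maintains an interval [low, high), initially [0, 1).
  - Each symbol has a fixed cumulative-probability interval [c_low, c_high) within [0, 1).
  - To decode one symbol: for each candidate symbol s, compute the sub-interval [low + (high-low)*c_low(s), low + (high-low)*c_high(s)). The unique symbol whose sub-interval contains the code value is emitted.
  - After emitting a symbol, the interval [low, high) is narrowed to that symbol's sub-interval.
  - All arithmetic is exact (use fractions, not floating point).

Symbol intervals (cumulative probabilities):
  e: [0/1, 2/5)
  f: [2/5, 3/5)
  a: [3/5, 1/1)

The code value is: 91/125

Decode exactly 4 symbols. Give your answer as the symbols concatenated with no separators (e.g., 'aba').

Step 1: interval [0/1, 1/1), width = 1/1 - 0/1 = 1/1
  'e': [0/1 + 1/1*0/1, 0/1 + 1/1*2/5) = [0/1, 2/5)
  'f': [0/1 + 1/1*2/5, 0/1 + 1/1*3/5) = [2/5, 3/5)
  'a': [0/1 + 1/1*3/5, 0/1 + 1/1*1/1) = [3/5, 1/1) <- contains code 91/125
  emit 'a', narrow to [3/5, 1/1)
Step 2: interval [3/5, 1/1), width = 1/1 - 3/5 = 2/5
  'e': [3/5 + 2/5*0/1, 3/5 + 2/5*2/5) = [3/5, 19/25) <- contains code 91/125
  'f': [3/5 + 2/5*2/5, 3/5 + 2/5*3/5) = [19/25, 21/25)
  'a': [3/5 + 2/5*3/5, 3/5 + 2/5*1/1) = [21/25, 1/1)
  emit 'e', narrow to [3/5, 19/25)
Step 3: interval [3/5, 19/25), width = 19/25 - 3/5 = 4/25
  'e': [3/5 + 4/25*0/1, 3/5 + 4/25*2/5) = [3/5, 83/125)
  'f': [3/5 + 4/25*2/5, 3/5 + 4/25*3/5) = [83/125, 87/125)
  'a': [3/5 + 4/25*3/5, 3/5 + 4/25*1/1) = [87/125, 19/25) <- contains code 91/125
  emit 'a', narrow to [87/125, 19/25)
Step 4: interval [87/125, 19/25), width = 19/25 - 87/125 = 8/125
  'e': [87/125 + 8/125*0/1, 87/125 + 8/125*2/5) = [87/125, 451/625)
  'f': [87/125 + 8/125*2/5, 87/125 + 8/125*3/5) = [451/625, 459/625) <- contains code 91/125
  'a': [87/125 + 8/125*3/5, 87/125 + 8/125*1/1) = [459/625, 19/25)
  emit 'f', narrow to [451/625, 459/625)

Answer: aeaf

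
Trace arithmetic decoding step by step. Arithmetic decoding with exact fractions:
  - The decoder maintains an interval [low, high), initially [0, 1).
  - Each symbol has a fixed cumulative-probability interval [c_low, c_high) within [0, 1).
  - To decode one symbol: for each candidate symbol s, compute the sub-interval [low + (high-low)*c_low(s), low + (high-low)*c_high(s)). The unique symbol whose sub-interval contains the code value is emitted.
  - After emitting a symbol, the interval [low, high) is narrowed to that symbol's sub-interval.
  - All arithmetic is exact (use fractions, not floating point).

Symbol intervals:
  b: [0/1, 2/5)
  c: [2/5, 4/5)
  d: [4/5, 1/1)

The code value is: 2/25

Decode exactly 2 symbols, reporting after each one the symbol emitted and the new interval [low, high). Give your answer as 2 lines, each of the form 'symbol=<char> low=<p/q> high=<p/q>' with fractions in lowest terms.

Step 1: interval [0/1, 1/1), width = 1/1 - 0/1 = 1/1
  'b': [0/1 + 1/1*0/1, 0/1 + 1/1*2/5) = [0/1, 2/5) <- contains code 2/25
  'c': [0/1 + 1/1*2/5, 0/1 + 1/1*4/5) = [2/5, 4/5)
  'd': [0/1 + 1/1*4/5, 0/1 + 1/1*1/1) = [4/5, 1/1)
  emit 'b', narrow to [0/1, 2/5)
Step 2: interval [0/1, 2/5), width = 2/5 - 0/1 = 2/5
  'b': [0/1 + 2/5*0/1, 0/1 + 2/5*2/5) = [0/1, 4/25) <- contains code 2/25
  'c': [0/1 + 2/5*2/5, 0/1 + 2/5*4/5) = [4/25, 8/25)
  'd': [0/1 + 2/5*4/5, 0/1 + 2/5*1/1) = [8/25, 2/5)
  emit 'b', narrow to [0/1, 4/25)

Answer: symbol=b low=0/1 high=2/5
symbol=b low=0/1 high=4/25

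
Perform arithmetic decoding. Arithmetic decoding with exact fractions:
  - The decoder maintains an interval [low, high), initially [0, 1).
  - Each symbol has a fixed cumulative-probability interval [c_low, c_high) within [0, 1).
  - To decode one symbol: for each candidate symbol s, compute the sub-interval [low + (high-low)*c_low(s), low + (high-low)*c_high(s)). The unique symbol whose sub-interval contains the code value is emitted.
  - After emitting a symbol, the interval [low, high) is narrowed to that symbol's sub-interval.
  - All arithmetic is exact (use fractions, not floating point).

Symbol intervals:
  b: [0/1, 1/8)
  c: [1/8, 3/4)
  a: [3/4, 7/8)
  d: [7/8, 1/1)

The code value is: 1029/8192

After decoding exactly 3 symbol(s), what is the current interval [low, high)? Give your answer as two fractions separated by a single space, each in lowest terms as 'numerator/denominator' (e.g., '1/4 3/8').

Step 1: interval [0/1, 1/1), width = 1/1 - 0/1 = 1/1
  'b': [0/1 + 1/1*0/1, 0/1 + 1/1*1/8) = [0/1, 1/8)
  'c': [0/1 + 1/1*1/8, 0/1 + 1/1*3/4) = [1/8, 3/4) <- contains code 1029/8192
  'a': [0/1 + 1/1*3/4, 0/1 + 1/1*7/8) = [3/4, 7/8)
  'd': [0/1 + 1/1*7/8, 0/1 + 1/1*1/1) = [7/8, 1/1)
  emit 'c', narrow to [1/8, 3/4)
Step 2: interval [1/8, 3/4), width = 3/4 - 1/8 = 5/8
  'b': [1/8 + 5/8*0/1, 1/8 + 5/8*1/8) = [1/8, 13/64) <- contains code 1029/8192
  'c': [1/8 + 5/8*1/8, 1/8 + 5/8*3/4) = [13/64, 19/32)
  'a': [1/8 + 5/8*3/4, 1/8 + 5/8*7/8) = [19/32, 43/64)
  'd': [1/8 + 5/8*7/8, 1/8 + 5/8*1/1) = [43/64, 3/4)
  emit 'b', narrow to [1/8, 13/64)
Step 3: interval [1/8, 13/64), width = 13/64 - 1/8 = 5/64
  'b': [1/8 + 5/64*0/1, 1/8 + 5/64*1/8) = [1/8, 69/512) <- contains code 1029/8192
  'c': [1/8 + 5/64*1/8, 1/8 + 5/64*3/4) = [69/512, 47/256)
  'a': [1/8 + 5/64*3/4, 1/8 + 5/64*7/8) = [47/256, 99/512)
  'd': [1/8 + 5/64*7/8, 1/8 + 5/64*1/1) = [99/512, 13/64)
  emit 'b', narrow to [1/8, 69/512)

Answer: 1/8 69/512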